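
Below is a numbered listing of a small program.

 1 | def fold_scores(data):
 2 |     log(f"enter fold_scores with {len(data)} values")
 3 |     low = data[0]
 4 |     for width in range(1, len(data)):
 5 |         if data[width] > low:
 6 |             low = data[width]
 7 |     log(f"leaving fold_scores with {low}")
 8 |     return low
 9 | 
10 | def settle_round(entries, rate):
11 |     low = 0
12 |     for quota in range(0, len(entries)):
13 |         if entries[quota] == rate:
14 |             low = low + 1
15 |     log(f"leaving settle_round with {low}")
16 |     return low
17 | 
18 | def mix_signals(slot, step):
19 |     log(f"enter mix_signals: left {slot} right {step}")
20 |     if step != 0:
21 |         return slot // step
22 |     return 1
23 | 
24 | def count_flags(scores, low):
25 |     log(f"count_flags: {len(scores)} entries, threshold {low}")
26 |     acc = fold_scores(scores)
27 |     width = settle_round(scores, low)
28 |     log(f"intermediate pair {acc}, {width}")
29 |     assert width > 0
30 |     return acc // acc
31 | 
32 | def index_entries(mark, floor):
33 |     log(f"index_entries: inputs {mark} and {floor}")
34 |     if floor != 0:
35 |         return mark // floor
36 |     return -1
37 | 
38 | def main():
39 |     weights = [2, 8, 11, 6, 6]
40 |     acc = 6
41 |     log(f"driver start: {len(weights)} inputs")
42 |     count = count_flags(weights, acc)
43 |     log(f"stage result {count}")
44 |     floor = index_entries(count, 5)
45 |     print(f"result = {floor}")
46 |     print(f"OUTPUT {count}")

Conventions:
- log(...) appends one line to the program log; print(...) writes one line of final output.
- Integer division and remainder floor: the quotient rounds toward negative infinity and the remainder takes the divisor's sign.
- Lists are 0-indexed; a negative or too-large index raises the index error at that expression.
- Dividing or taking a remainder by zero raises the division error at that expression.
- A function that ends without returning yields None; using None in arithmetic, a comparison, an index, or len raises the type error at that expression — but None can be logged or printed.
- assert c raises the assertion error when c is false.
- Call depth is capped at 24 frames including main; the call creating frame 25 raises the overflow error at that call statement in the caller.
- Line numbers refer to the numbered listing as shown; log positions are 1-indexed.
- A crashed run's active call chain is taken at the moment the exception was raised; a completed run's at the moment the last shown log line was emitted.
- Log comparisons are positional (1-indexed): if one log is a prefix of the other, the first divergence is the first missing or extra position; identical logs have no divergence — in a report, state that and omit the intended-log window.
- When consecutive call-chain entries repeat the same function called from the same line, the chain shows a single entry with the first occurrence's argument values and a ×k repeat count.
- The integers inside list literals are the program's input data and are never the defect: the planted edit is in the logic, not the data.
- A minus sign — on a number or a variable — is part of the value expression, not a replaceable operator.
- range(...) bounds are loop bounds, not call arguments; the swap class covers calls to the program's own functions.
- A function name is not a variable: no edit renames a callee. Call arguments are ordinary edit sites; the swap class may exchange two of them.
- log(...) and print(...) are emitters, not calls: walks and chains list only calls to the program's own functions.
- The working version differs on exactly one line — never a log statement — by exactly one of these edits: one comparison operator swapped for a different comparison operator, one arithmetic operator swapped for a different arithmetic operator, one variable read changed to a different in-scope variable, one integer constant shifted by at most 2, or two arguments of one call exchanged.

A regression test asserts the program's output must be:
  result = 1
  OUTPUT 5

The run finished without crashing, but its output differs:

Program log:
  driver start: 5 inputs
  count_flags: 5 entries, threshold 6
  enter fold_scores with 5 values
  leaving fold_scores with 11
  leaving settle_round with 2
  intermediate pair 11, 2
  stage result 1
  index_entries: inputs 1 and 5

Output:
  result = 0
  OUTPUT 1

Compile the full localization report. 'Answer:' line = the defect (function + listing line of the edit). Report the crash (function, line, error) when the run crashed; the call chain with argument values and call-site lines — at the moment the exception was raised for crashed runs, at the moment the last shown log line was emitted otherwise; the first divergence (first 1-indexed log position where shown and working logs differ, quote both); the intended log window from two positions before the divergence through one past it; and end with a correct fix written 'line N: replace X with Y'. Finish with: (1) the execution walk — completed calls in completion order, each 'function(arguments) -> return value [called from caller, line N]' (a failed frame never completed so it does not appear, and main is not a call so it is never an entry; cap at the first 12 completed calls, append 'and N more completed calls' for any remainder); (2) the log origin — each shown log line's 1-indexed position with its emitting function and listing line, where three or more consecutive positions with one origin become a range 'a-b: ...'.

Answer: the defect is in count_flags at line 30.
The tell: The log first diverges at position 7: the faulty run prints 'stage result 1' where the working version prints 'stage result 5'.
Call chain: main -> index_entries(1, 5) (called at line 44).
First divergence: position 7 — shown 'stage result 1', intended 'stage result 5'.
Intended log window:
  5: leaving settle_round with 2
  6: intermediate pair 11, 2
  7: stage result 5
  8: index_entries: inputs 5 and 5
Execution walk:
  fold_scores([2, 8, 11, 6, 6]) -> 11  [called from count_flags, line 26]
  settle_round([2, 8, 11, 6, 6], 6) -> 2  [called from count_flags, line 27]
  count_flags([2, 8, 11, 6, 6], 6) -> 1  [called from main, line 42]
  index_entries(1, 5) -> 0  [called from main, line 44]
Log origin:
  1 — main, line 41
  2 — count_flags, line 25
  3 — fold_scores, line 2
  4 — fold_scores, line 7
  5 — settle_round, line 15
  6 — count_flags, line 28
  7 — main, line 43
  8 — index_entries, line 33
A correct fix: line 30: replace `acc // acc` with `acc // width`.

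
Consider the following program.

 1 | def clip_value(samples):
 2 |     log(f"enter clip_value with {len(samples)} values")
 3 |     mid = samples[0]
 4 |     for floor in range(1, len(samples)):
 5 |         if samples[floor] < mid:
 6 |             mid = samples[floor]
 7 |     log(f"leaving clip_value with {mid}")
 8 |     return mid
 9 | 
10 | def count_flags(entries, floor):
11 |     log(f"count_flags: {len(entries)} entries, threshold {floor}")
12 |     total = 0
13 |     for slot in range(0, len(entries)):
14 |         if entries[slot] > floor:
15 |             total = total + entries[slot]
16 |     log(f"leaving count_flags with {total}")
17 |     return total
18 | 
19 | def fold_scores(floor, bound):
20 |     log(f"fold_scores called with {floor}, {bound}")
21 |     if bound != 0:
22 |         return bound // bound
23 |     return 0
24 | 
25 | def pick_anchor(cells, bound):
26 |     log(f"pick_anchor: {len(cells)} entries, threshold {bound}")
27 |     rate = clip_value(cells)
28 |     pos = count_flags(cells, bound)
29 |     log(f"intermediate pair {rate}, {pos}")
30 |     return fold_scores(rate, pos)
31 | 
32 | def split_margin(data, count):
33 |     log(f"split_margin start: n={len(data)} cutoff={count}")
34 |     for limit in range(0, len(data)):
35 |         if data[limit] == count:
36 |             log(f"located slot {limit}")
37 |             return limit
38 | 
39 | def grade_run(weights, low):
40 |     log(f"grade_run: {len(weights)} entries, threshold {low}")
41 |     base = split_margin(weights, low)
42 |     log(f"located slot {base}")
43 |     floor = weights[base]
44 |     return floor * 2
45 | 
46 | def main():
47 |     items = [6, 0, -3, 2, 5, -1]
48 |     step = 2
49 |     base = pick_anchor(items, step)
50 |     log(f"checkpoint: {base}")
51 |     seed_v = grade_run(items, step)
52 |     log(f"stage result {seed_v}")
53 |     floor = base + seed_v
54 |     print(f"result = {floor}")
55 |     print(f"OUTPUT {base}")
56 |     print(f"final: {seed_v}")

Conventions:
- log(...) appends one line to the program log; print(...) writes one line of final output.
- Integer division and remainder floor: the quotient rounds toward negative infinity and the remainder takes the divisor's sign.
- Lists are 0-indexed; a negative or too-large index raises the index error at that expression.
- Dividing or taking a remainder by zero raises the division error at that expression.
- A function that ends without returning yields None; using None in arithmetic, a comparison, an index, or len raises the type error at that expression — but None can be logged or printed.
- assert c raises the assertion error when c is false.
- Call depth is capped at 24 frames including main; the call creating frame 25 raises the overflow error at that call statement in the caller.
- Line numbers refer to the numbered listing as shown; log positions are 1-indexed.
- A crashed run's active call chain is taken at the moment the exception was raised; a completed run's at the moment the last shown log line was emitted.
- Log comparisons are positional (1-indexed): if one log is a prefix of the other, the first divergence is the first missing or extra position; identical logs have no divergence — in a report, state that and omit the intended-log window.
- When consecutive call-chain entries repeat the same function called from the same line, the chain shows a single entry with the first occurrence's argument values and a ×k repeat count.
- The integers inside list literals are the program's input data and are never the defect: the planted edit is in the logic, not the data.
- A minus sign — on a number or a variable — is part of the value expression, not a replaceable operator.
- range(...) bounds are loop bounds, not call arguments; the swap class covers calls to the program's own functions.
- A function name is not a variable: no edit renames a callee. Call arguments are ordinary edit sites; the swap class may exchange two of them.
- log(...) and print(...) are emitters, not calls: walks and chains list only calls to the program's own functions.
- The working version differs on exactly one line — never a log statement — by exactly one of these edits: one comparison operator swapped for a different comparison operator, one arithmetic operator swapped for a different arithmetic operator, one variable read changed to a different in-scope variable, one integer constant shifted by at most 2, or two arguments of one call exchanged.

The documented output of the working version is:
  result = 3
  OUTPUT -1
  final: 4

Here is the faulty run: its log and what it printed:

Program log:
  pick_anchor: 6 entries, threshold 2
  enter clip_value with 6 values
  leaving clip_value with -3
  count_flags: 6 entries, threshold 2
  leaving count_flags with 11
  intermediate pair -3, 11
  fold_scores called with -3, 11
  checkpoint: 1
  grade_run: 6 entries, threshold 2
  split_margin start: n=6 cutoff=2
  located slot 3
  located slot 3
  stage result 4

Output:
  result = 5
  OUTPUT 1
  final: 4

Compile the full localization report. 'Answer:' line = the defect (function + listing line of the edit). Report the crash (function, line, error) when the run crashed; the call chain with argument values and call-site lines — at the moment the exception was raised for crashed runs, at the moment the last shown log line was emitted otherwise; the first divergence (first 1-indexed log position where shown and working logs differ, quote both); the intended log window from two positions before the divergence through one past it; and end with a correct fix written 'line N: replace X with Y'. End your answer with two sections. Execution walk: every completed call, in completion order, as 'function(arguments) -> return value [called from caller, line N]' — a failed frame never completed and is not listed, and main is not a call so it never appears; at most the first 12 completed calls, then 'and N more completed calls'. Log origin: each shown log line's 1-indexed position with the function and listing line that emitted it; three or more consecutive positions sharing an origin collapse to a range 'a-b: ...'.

Answer: the defect is in fold_scores at line 22.
Key fact: The log first diverges at position 8: the faulty run prints 'checkpoint: 1' where the working version prints 'checkpoint: -1'.
Call chain: main.
First divergence: position 8; shown 'checkpoint: 1' vs intended 'checkpoint: -1'.
Intended log window:
  6: intermediate pair -3, 11
  7: fold_scores called with -3, 11
  8: checkpoint: -1
  9: grade_run: 6 entries, threshold 2
Execution walk:
  clip_value([6, 0, -3, 2, 5, -1]) -> -3  [called from pick_anchor, line 27]
  count_flags([6, 0, -3, 2, 5, -1], 2) -> 11  [called from pick_anchor, line 28]
  fold_scores(-3, 11) -> 1  [called from pick_anchor, line 30]
  pick_anchor([6, 0, -3, 2, 5, -1], 2) -> 1  [called from main, line 49]
  split_margin([6, 0, -3, 2, 5, -1], 2) -> 3  [called from grade_run, line 41]
  grade_run([6, 0, -3, 2, 5, -1], 2) -> 4  [called from main, line 51]
Origin of each log line:
  1: from pick_anchor, line 26
  2: from clip_value, line 2
  3: from clip_value, line 7
  4: from count_flags, line 11
  5: from count_flags, line 16
  6: from pick_anchor, line 29
  7: from fold_scores, line 20
  8: from main, line 50
  9: from grade_run, line 40
  10: from split_margin, line 33
  11: from split_margin, line 36
  12: from grade_run, line 42
  13: from main, line 52
A correct fix: line 22: replace `bound // bound` with `floor // bound`.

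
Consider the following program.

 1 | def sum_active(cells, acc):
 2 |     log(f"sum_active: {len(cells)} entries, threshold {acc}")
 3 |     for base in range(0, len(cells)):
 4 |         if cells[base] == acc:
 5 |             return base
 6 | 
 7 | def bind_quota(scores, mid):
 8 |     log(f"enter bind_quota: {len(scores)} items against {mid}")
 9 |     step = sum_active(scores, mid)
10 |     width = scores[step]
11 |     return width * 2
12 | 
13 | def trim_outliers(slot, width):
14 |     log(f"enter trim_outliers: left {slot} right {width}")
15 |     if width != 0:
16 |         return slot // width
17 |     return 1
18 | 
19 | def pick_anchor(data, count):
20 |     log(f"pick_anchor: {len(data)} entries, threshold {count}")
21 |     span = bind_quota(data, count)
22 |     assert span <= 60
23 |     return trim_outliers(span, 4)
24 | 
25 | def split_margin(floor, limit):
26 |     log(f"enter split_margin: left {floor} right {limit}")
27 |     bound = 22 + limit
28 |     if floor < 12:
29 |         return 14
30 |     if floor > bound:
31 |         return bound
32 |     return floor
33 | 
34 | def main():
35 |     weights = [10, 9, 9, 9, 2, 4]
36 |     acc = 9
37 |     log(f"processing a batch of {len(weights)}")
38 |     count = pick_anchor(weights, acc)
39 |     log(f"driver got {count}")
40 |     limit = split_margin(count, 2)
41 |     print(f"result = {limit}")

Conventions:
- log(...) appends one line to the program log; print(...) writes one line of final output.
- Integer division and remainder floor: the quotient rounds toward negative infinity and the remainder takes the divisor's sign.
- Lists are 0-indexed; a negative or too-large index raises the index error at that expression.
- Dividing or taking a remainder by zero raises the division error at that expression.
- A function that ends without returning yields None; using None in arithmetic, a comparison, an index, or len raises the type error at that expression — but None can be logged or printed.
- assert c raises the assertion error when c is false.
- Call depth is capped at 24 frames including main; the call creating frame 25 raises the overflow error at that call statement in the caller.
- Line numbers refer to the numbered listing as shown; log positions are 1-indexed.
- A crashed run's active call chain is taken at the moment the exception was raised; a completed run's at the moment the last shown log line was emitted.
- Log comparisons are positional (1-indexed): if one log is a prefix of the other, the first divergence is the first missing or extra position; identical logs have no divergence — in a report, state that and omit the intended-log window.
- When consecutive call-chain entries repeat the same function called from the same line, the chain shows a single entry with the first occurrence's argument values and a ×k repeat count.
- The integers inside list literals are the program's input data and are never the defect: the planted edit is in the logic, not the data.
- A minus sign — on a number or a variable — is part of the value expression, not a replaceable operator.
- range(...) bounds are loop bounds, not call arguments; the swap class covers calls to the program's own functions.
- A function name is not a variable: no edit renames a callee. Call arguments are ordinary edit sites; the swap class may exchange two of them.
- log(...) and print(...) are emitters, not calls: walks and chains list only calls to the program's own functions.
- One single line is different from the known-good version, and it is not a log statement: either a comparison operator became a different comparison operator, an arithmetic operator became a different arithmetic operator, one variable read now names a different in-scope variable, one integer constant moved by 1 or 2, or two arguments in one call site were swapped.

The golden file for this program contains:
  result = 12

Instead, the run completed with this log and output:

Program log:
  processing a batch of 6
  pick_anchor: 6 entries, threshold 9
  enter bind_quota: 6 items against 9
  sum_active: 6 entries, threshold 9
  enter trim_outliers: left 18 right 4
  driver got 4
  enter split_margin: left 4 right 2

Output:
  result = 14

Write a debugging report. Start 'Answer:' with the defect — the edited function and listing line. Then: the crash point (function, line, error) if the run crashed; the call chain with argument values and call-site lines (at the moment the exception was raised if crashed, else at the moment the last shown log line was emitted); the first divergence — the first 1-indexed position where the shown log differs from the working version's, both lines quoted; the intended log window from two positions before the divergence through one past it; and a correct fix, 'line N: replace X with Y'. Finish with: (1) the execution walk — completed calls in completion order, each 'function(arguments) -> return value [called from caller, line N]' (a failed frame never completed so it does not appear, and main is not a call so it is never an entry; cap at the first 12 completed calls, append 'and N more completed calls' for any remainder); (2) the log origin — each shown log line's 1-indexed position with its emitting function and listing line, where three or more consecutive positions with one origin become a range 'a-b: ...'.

Answer: the defect is in split_margin at line 29.
Key fact: Nothing in the log betrays the bug — only the output does.
Call chain: main -> split_margin(4, 2) (called at line 40).
First divergence: none — the logs agree in full.
Execution walk:
  sum_active([10, 9, 9, 9, 2, 4], 9) -> 1  [called from bind_quota, line 9]
  bind_quota([10, 9, 9, 9, 2, 4], 9) -> 18  [called from pick_anchor, line 21]
  trim_outliers(18, 4) -> 4  [called from pick_anchor, line 23]
  pick_anchor([10, 9, 9, 9, 2, 4], 9) -> 4  [called from main, line 38]
  split_margin(4, 2) -> 14  [called from main, line 40]
Log origin:
  1 — main, line 37
  2 — pick_anchor, line 20
  3 — bind_quota, line 8
  4 — sum_active, line 2
  5 — trim_outliers, line 14
  6 — main, line 39
  7 — split_margin, line 26
A correct fix: line 29: replace `14` with `12`.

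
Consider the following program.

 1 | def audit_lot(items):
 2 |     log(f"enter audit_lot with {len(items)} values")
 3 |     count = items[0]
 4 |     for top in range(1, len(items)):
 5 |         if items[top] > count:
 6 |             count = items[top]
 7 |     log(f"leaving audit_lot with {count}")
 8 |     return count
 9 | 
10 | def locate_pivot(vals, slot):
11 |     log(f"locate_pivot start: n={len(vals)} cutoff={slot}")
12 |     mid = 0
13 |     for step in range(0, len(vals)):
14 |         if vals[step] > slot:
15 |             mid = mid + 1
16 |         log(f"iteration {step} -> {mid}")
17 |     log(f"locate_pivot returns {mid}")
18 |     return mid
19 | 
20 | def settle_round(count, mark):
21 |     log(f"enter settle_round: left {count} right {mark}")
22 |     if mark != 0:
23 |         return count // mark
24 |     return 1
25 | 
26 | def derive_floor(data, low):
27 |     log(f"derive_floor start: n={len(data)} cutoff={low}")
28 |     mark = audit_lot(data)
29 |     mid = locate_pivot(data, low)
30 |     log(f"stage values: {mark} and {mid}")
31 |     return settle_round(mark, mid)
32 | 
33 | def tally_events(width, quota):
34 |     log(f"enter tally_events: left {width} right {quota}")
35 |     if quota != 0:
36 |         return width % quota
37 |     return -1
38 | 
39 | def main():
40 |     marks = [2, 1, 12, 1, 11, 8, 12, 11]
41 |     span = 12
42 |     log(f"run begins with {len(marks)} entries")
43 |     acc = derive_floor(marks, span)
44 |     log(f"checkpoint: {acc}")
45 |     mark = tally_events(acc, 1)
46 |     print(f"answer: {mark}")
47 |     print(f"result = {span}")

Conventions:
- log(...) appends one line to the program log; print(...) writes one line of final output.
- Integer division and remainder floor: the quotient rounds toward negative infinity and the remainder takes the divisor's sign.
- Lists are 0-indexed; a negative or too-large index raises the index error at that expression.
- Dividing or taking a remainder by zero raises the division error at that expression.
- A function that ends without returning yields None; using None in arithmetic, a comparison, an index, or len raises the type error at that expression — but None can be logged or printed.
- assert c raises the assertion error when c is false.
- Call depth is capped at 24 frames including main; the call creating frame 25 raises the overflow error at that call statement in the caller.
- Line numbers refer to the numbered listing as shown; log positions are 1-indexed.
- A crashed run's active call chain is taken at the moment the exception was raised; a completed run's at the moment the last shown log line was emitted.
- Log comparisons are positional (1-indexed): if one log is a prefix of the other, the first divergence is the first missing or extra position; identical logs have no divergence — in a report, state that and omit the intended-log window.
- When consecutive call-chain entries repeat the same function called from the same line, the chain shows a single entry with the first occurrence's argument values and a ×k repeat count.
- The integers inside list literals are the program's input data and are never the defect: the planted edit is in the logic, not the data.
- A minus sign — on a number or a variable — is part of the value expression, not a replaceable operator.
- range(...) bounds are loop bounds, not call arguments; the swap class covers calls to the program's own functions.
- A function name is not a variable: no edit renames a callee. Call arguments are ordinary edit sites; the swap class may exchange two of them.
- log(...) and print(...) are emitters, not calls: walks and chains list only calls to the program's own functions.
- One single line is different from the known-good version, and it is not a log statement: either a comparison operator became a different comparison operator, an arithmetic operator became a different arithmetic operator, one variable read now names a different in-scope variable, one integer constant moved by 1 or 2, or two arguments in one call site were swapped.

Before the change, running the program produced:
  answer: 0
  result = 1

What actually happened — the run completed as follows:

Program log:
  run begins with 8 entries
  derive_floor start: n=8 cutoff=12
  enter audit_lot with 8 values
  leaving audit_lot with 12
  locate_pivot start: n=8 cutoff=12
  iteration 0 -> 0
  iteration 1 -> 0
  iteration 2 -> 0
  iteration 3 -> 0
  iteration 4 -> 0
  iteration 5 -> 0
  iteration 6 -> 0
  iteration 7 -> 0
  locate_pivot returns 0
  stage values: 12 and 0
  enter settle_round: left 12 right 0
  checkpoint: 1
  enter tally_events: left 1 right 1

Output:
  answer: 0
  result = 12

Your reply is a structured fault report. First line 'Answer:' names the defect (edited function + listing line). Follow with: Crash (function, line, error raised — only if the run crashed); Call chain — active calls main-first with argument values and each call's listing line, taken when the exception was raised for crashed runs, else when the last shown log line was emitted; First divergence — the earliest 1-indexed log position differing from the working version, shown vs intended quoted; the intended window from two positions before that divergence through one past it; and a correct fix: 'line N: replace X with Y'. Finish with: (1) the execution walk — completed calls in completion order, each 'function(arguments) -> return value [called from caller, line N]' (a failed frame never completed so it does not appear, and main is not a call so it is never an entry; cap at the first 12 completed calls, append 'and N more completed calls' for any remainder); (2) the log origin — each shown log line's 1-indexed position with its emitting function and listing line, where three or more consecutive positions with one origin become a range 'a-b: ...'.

Answer: the defect is in main at line 47.
Key observation: Log streams are identical — the defect surfaces only in the printed output.
Call chain: main -> tally_events(1, 1) (called at line 45).
First divergence: none (the log streams are identical).
Execution walk:
  audit_lot([2, 1, 12, 1, 11, 8, 12, 11]) -> 12  [called from derive_floor, line 28]
  locate_pivot([2, 1, 12, 1, 11, 8, 12, 11], 12) -> 0  [called from derive_floor, line 29]
  settle_round(12, 0) -> 1  [called from derive_floor, line 31]
  derive_floor([2, 1, 12, 1, 11, 8, 12, 11], 12) -> 1  [called from main, line 43]
  tally_events(1, 1) -> 0  [called from main, line 45]
Log line origins:
  1: emitted by main (line 42)
  2: emitted by derive_floor (line 27)
  3: emitted by audit_lot (line 2)
  4: emitted by audit_lot (line 7)
  5: emitted by locate_pivot (line 11)
  6-13: emitted by locate_pivot (line 16)
  14: emitted by locate_pivot (line 17)
  15: emitted by derive_floor (line 30)
  16: emitted by settle_round (line 21)
  17: emitted by main (line 44)
  18: emitted by tally_events (line 34)
A correct fix: line 47: replace `span` with `acc`.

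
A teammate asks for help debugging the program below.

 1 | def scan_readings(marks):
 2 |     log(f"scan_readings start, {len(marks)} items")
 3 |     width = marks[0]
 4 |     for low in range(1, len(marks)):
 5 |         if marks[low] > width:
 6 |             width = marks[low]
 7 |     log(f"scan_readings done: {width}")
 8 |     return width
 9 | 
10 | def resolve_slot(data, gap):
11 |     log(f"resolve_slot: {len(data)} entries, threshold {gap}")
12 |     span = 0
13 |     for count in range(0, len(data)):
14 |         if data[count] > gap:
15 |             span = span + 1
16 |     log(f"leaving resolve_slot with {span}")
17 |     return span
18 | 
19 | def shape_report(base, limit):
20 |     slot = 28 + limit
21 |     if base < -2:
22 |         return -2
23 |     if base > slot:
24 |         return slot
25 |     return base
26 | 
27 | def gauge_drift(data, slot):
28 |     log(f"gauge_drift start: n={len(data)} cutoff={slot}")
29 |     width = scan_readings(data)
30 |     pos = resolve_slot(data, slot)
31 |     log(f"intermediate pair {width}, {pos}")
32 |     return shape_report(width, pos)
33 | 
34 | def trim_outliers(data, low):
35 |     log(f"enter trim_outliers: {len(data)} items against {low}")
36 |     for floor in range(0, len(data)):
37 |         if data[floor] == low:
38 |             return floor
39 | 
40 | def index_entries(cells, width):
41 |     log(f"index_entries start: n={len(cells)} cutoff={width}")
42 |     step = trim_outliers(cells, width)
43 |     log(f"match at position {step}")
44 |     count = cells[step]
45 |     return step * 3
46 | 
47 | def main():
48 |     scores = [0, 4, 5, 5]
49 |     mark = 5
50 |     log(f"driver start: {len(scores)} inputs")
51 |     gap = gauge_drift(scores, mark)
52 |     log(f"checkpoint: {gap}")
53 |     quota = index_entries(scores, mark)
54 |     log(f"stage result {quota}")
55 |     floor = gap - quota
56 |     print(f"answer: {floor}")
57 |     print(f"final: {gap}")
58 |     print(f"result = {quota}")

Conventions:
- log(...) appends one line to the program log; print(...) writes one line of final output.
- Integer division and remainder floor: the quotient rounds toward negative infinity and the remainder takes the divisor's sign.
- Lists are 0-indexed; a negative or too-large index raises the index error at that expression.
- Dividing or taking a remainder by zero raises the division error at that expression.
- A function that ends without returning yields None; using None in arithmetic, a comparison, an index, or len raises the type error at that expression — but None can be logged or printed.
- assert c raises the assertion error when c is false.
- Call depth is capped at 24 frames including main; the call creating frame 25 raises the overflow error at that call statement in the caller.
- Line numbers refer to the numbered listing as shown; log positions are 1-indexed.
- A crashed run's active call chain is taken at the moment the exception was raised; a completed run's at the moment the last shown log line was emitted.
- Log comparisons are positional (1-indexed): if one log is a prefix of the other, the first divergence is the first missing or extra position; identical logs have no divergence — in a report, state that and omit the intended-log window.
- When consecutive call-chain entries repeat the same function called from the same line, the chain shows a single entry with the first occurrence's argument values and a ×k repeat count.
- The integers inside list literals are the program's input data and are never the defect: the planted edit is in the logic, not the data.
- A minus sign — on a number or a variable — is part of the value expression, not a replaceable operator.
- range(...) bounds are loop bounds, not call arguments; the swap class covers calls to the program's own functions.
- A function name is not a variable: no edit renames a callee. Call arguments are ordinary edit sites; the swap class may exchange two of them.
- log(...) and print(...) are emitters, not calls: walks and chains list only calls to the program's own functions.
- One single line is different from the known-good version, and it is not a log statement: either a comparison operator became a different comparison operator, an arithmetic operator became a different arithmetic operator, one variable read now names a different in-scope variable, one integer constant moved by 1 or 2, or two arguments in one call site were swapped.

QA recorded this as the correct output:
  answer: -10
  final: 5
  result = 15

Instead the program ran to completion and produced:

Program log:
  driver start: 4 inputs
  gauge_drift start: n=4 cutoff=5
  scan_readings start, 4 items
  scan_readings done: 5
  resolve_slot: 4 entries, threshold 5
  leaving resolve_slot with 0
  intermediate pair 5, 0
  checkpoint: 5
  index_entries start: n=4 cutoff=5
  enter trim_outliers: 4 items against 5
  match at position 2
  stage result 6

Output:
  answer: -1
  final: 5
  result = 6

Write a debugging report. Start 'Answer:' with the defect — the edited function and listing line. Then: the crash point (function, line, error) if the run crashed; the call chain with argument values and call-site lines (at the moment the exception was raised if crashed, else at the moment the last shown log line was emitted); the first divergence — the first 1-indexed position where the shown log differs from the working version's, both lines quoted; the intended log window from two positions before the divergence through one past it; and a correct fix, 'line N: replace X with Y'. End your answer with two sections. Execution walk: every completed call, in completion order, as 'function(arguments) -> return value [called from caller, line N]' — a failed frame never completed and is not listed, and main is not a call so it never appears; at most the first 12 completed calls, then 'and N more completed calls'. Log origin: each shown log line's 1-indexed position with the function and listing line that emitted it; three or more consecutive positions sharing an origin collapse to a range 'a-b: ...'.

Answer: the defect is in index_entries at line 45.
Core observation: Everything matches until log position 12, which reads 'stage result 6' in place of 'stage result 15'.
Call chain: main.
First divergence: position 12; shown 'stage result 6' vs intended 'stage result 15'.
Intended log window:
  10: enter trim_outliers: 4 items against 5
  11: match at position 2
  12: stage result 15
Execution walk:
  scan_readings([0, 4, 5, 5]) -> 5  [called from gauge_drift, line 29]
  resolve_slot([0, 4, 5, 5], 5) -> 0  [called from gauge_drift, line 30]
  shape_report(5, 0) -> 5  [called from gauge_drift, line 32]
  gauge_drift([0, 4, 5, 5], 5) -> 5  [called from main, line 51]
  trim_outliers([0, 4, 5, 5], 5) -> 2  [called from index_entries, line 42]
  index_entries([0, 4, 5, 5], 5) -> 6  [called from main, line 53]
Log origin:
  1: logged in main at line 50
  2: logged in gauge_drift at line 28
  3: logged in scan_readings at line 2
  4: logged in scan_readings at line 7
  5: logged in resolve_slot at line 11
  6: logged in resolve_slot at line 16
  7: logged in gauge_drift at line 31
  8: logged in main at line 52
  9: logged in index_entries at line 41
  10: logged in trim_outliers at line 35
  11: logged in index_entries at line 43
  12: logged in main at line 54
A correct fix: line 45: replace `step` with `count`.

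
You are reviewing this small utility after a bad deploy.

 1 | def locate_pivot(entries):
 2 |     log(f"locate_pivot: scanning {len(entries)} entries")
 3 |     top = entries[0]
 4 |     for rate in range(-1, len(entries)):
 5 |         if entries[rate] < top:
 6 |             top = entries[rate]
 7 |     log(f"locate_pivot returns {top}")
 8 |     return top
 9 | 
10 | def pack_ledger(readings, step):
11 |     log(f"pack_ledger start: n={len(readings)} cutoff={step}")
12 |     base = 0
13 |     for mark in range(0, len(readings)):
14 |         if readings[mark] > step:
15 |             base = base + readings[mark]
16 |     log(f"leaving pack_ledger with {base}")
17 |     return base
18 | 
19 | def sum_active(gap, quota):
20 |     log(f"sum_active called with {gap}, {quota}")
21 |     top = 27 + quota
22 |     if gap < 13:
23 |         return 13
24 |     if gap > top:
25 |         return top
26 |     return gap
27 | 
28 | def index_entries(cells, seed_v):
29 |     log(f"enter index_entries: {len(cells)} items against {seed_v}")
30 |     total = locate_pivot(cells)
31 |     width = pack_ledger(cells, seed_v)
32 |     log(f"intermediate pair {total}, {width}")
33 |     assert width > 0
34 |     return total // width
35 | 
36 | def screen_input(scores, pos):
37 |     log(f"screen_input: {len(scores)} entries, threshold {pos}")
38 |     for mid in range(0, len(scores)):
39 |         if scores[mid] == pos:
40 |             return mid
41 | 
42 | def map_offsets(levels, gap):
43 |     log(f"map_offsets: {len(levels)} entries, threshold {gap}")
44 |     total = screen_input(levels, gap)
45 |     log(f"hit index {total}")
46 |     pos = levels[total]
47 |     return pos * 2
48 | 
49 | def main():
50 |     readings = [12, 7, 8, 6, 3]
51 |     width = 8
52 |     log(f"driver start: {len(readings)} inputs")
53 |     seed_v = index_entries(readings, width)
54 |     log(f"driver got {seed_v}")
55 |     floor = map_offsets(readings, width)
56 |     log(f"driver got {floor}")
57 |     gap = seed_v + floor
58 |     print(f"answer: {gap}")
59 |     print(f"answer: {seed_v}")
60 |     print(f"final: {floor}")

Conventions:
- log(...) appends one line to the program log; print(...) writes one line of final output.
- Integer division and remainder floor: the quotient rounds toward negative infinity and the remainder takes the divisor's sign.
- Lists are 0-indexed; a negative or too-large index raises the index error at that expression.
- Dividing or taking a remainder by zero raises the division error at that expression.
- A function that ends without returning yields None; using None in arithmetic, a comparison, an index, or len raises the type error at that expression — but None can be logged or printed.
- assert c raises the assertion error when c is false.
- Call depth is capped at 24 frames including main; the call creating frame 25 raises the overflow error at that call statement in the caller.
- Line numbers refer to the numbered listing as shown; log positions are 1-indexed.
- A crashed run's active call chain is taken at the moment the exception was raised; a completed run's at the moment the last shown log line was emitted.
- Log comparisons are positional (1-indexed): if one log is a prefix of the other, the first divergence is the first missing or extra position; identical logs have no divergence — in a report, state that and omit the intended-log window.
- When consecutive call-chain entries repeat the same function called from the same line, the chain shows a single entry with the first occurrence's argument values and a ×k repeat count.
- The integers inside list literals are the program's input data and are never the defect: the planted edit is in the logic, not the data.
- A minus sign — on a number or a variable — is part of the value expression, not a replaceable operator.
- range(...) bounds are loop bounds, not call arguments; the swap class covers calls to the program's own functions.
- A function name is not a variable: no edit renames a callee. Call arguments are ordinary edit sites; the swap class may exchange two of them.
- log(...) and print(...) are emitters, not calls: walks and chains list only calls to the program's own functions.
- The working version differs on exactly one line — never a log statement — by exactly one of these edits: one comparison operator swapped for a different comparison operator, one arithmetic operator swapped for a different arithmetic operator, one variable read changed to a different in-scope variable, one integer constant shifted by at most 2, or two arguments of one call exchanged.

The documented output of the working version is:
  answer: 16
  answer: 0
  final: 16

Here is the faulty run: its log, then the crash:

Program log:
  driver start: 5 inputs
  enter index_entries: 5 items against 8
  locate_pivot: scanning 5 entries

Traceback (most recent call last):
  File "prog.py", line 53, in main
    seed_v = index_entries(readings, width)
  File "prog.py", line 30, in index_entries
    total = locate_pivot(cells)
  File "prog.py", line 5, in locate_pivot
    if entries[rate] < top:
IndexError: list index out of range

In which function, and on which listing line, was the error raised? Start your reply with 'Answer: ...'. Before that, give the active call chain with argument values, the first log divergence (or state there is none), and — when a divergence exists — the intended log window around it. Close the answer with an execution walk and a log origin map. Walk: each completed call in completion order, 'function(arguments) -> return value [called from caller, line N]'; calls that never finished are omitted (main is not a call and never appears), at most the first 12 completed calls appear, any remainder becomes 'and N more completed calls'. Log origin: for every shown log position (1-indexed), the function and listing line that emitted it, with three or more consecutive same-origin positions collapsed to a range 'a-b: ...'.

Answer: the error was raised in locate_pivot, line 5.
Key fact: After 3 matching log lines the faulty run goes silent, while the working version continues with 'locate_pivot returns 3'.
Call chain: main -> index_entries([12, 7, 8, 6, 3], 8) (called at line 53) -> locate_pivot([12, 7, 8, 6, 3]) (called at line 30).
First divergence: position 4 — after 3 matching lines the faulty run goes silent; intended next line 'locate_pivot returns 3'.
Intended log window:
  2: enter index_entries: 5 items against 8
  3: locate_pivot: scanning 5 entries
  4: locate_pivot returns 3
  5: pack_ledger start: n=5 cutoff=8
Execution walk:
  (no call completed)
Log origins:
  1: from main, line 52
  2: from index_entries, line 29
  3: from locate_pivot, line 2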